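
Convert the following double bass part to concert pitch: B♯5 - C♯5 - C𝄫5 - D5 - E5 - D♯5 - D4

B#4 C#4 Cbb4 D4 E4 D#4 D3

The double bass sounds a perfect octave below written, so transpose each written note down a perfect octave.
B#5 gives B#4
C#5 gives C#4
Cbb5 gives Cbb4
D5 gives D4
E5 gives E4
D#5 gives D#4
D4 gives D3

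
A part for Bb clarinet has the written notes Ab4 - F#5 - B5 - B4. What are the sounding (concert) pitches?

Written C4 on the Bb clarinet sounds as Bb3, a major second lower; apply that shift to every note.
Ab4 becomes Gb4
F#5 becomes E5
B5 becomes A5
B4 becomes A4

Gb4 E5 A5 A4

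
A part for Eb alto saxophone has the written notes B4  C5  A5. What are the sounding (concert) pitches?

D4 Eb4 C5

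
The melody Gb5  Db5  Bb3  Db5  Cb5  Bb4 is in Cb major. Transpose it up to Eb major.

Bb5 F5 D4 F5 Eb5 D5

From Cb up to Eb is a major third; apply that to each pitch.
Gb5 becomes Bb5
Db5 becomes F5
Bb3 becomes D4
Db5 becomes F5
Cb5 becomes Eb5
Bb4 becomes D5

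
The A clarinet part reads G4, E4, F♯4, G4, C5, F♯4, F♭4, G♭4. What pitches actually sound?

The A clarinet sounds a minor third below written, so transpose each written note down a minor third.
G4 -> E4
E4 -> C#4
F#4 -> D#4
G4 -> E4
C5 -> A4
F#4 -> D#4
Fb4 -> Db4
Gb4 -> Eb4

E4 C#4 D#4 E4 A4 D#4 Db4 Eb4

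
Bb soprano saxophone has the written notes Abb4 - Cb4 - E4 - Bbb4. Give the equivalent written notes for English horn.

Dbb5 Fb4 A4 Ebb5

First find concert pitch: the Bb soprano saxophone sounds a major second below written, so Abb4 Cb4 E4 Bbb4 sounds Gbb4 Bbb3 D4 Abb4.
Then write for English horn: it sounds a perfect fifth below written, so the part must be a perfect fifth above concert.
Gbb4 → Dbb5
Bbb3 → Fb4
D4 → A4
Abb4 → Ebb5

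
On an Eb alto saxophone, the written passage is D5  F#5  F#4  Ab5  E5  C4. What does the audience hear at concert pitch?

F4 A4 A3 Cb5 G4 Eb3

The Eb alto saxophone sounds a major sixth below written, so transpose each written note down a major sixth.
D5 -> F4
F#5 -> A4
F#4 -> A3
Ab5 -> Cb5
E5 -> G4
C4 -> Eb3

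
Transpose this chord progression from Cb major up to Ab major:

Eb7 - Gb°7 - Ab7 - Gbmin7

C7 Eb°7 F7 Ebmin7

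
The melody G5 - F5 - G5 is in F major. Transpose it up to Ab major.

Bb5 Ab5 Bb5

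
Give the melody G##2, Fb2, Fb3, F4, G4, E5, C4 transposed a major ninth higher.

G##2 up a major ninth is A##3.
A major ninth up from Fb2 gives Gb3.
A major ninth up from Fb3 gives Gb4.
F4: a ninth up reaches G, and 14 semitones makes it G5.
A major ninth up from G4 gives A5.
A major ninth up from E5 gives F#6.
A major ninth up from C4 gives D5.

A##3 Gb3 Gb4 G5 A5 F#6 D5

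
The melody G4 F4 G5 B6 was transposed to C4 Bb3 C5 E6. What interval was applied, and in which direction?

down a perfect fifth

From G4 to C4 is 5 letter names — a fifth of some quality.
C4 to G4 is 7 semitones, which makes it a perfect fifth; the second version is lower, so the direction is down.
Checking another pair — B6 → E6 — gives the same interval.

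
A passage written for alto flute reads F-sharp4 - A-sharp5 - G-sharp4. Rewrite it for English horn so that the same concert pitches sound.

G#4 B#5 A#4

First find concert pitch: the alto flute sounds a perfect fourth below written, so F-sharp4 A-sharp5 G-sharp4 sounds C#4 E#5 D#4.
Then write for English horn: it sounds a perfect fifth below written, so the part must be a perfect fifth above concert.
C#4 → G#4
E#5 → B#5
D#4 → A#4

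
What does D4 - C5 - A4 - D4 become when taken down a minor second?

D4 -> C#4
C5 -> B4
A4 -> G#4
D4 -> C#4

C#4 B4 G#4 C#4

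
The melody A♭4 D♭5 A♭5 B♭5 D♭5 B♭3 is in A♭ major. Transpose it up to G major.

G5 C6 G6 A6 C6 A4

From A♭ up to G is a major seventh; apply that to each pitch.
Ab4 becomes G5
Db5 becomes C6
Ab5 becomes G6
Bb5 becomes A6
Db5 becomes C6
Bb3 becomes A4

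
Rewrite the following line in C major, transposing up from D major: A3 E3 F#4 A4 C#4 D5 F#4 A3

From D up to C is a minor seventh; apply that to each pitch.
A3 becomes G4
E3 becomes D4
F#4 becomes E5
A4 becomes G5
C#4 becomes B4
D5 becomes C6
F#4 becomes E5
A3 becomes G4

G4 D4 E5 G5 B4 C6 E5 G4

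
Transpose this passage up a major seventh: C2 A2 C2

B2 G#3 B2

C2 up a major seventh is B2.
A2 up a major seventh is G#3.
C2: a seventh up reaches B, and 11 semitones makes it B2.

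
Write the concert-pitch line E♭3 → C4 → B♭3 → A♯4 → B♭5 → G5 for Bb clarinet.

F3 D4 C4 B#4 C6 A5

The Bb clarinet sounds a major second below written, so the written part must be a major second above concert — transpose each note up.
Eb3 -> F3
C4 -> D4
Bb3 -> C4
A#4 -> B#4
Bb5 -> C6
G5 -> A5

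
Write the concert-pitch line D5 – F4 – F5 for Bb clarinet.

The Bb clarinet sounds a major second below written, so the written part must be a major second above concert — transpose each note up.
D5 to E5
F4 to G4
F5 to G5

E5 G4 G5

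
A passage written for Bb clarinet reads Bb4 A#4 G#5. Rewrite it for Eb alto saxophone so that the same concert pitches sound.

First find concert pitch: the Bb clarinet sounds a major second below written, so Bb4 A#4 G#5 sounds Ab4 G#4 F#5.
Then write for Eb alto saxophone: it sounds a major sixth below written, so the part must be a major sixth above concert.
Ab4 → F5
G#4 → E#5
F#5 → D#6

F5 E#5 D#6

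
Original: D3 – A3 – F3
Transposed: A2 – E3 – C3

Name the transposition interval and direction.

Take the first pair: D3 → A2. D to A spans 4 letter names, so the interval is some kind of fourth.
A2 to D3 is 5 semitones, which makes it a perfect fourth; the second version is lower, so the direction is down.
Checking another pair — F3 → C3 — gives the same interval.

down a perfect fourth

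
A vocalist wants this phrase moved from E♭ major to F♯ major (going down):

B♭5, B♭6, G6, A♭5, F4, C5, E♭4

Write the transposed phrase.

C#5 C#6 A#5 B4 G#3 D#4 F#3

From E♭ down to F♯ is a diminished seventh; apply that to each pitch.
Bb5 becomes C#5
Bb6 becomes C#6
G6 becomes A#5
Ab5 becomes B4
F4 becomes G#3
C5 becomes D#4
Eb4 becomes F#3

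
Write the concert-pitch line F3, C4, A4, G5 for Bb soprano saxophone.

G3 D4 B4 A5

Written C4 sounds as Bb3 on the Bb soprano saxophone, so concert pitches are written a major second up.
F3 → G3
C4 → D4
A4 → B4
G5 → A5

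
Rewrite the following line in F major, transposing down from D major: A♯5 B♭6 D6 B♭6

C#5 Db6 F5 Db6

From D down to F is a major sixth; apply that to each pitch.
A#5 gives C#5
Bb6 gives Db6
D6 gives F5
Bb6 gives Db6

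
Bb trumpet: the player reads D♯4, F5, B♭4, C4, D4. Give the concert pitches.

C#4 Eb5 Ab4 Bb3 C4

The Bb trumpet sounds a major second below written, so transpose each written note down a major second.
D#4 -> C#4
F5 -> Eb5
Bb4 -> Ab4
C4 -> Bb3
D4 -> C4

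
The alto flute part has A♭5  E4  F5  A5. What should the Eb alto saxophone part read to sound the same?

First find concert pitch: the alto flute sounds a perfect fourth below written, so A♭5 E4 F5 A5 sounds Eb5 B3 C5 E5.
Then write for Eb alto saxophone: it sounds a major sixth below written, so the part must be a major sixth above concert.
Eb5 → C6
B3 → G#4
C5 → A5
E5 → C#6

C6 G#4 A5 C#6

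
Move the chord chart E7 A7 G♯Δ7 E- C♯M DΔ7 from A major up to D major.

A major up to D major is a perfect fourth; each chord root moves by that interval while the quality stays the same.
E7: root E up a perfect fourth → A, giving A7.
A7: root A up a perfect fourth → D, giving D7.
G♯Δ7: root G♯ up a perfect fourth → C#, giving C#Δ7.
E-: root E up a perfect fourth → A, giving A-.
C♯M: root C♯ up a perfect fourth → F#, giving F#M.
DΔ7: root D up a perfect fourth → G, giving GΔ7.

A7 D7 C#Δ7 A- F#M GΔ7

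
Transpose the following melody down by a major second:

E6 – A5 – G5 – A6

D6 G5 F5 G6

E6 becomes D6
A5 becomes G5
G5 becomes F5
A6 becomes G6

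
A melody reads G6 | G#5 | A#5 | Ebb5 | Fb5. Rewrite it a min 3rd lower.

E6 E#5 F##5 Cb5 Db5

G6: a third down reaches E, and 3 semitones makes it E6.
G#5 down a minor third is E#5.
A#5 down a minor third is F##5.
Ebb5 down a minor third is Cb5.
A minor third down from Fb5 gives Db5.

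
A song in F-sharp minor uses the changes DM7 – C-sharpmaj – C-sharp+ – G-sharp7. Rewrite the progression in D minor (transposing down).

F-sharp minor down to D minor is a major third; each chord root moves by that interval while the quality stays the same.
DM7: root D down a major third → Bb, giving BbM7.
C-sharpmaj: root C-sharp down a major third → A, giving Amaj.
C-sharp+: root C-sharp down a major third → A, giving A+.
G-sharp7: root G-sharp down a major third → E, giving E7.

BbM7 Amaj A+ E7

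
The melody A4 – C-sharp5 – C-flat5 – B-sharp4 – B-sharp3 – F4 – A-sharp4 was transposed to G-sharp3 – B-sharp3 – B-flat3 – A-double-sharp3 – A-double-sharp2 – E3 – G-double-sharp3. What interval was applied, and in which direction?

down a minor ninth

Take the first pair: A4 → G#3. A to G spans 9 letter names, so the interval is some kind of ninth.
G#3 to A4 is 13 semitones, which makes it a minor ninth; the second version is lower, so the direction is down.
Checking another pair — A#4 → G##3 — gives the same interval.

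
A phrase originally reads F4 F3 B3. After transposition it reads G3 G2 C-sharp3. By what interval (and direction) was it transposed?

down a minor seventh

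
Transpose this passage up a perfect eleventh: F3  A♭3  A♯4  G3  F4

F3: an eleventh up reaches B, and 17 semitones makes it Bb4.
Ab3: an eleventh up reaches D, and 17 semitones makes it Db5.
A#4 up a perfect eleventh is D#6.
G3 up a perfect eleventh is C5.
F4: an eleventh up reaches B, and 17 semitones makes it Bb5.

Bb4 Db5 D#6 C5 Bb5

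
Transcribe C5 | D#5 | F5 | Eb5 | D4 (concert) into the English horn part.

The English horn sounds a perfect fifth below written, so the written part must be a perfect fifth above concert — transpose each note up.
C5 gives G5
D#5 gives A#5
F5 gives C6
Eb5 gives Bb5
D4 gives A4

G5 A#5 C6 Bb5 A4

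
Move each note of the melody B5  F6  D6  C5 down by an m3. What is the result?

B5 to G#5
F6 to D6
D6 to B5
C5 to A4

G#5 D6 B5 A4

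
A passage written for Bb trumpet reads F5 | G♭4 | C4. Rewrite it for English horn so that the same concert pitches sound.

First find concert pitch: the Bb trumpet sounds a major second below written, so F5 G♭4 C4 sounds Eb5 Fb4 Bb3.
Then write for English horn: it sounds a perfect fifth below written, so the part must be a perfect fifth above concert.
Eb5 → Bb5
Fb4 → Cb5
Bb3 → F4

Bb5 Cb5 F4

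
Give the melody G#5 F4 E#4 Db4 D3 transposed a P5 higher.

G#5 → D#6
F4 → C5
E#4 → B#4
Db4 → Ab4
D3 → A3

D#6 C5 B#4 Ab4 A3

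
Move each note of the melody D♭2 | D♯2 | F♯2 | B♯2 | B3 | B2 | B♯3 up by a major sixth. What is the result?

Bb2 B#2 D#3 G##3 G#4 G#3 G##4

Db2 gives Bb2
D#2 gives B#2
F#2 gives D#3
B#2 gives G##3
B3 gives G#4
B2 gives G#3
B#3 gives G##4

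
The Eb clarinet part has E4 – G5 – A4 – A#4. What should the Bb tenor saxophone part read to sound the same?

First find concert pitch: the Eb clarinet sounds a minor third above written, so E4 G5 A4 A#4 sounds G4 Bb5 C5 C#5.
Then write for Bb tenor saxophone: it sounds a major ninth below written, so the part must be a major ninth above concert.
G4 → A5
Bb5 → C7
C5 → D6
C#5 → D#6

A5 C7 D6 D#6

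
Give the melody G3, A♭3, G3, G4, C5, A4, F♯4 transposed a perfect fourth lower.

D3 Eb3 D3 D4 G4 E4 C#4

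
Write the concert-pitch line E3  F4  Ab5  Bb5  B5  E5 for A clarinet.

G3 Ab4 Cb6 Db6 D6 G5

The A clarinet sounds a minor third below written, so the written part must be a minor third above concert — transpose each note up.
E3 to G3
F4 to Ab4
Ab5 to Cb6
Bb5 to Db6
B5 to D6
E5 to G5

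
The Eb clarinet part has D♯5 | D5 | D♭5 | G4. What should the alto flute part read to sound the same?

First find concert pitch: the Eb clarinet sounds a minor third above written, so D♯5 D5 D♭5 G4 sounds F#5 F5 Fb5 Bb4.
Then write for alto flute: it sounds a perfect fourth below written, so the part must be a perfect fourth above concert.
F#5 → B5
F5 → Bb5
Fb5 → Bbb5
Bb4 → Eb5

B5 Bb5 Bbb5 Eb5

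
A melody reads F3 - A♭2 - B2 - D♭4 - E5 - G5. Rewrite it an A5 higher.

C#4 E3 F##3 A4 B#5 D#6

F3 up an augmented fifth is C#4.
An augmented fifth up from Ab2 gives E3.
B2: a fifth up reaches F, and 8 semitones makes it F##3.
Db4 up an augmented fifth is A4.
An augmented fifth up from E5 gives B#5.
G5: a fifth up reaches D, and 8 semitones makes it D#6.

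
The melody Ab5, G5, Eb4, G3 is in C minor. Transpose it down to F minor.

From C down to F is a perfect fifth; apply that to each pitch.
Ab5 -> Db5
G5 -> C5
Eb4 -> Ab3
G3 -> C3

Db5 C5 Ab3 C3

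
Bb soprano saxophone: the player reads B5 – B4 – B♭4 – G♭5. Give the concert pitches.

Written C4 on the Bb soprano saxophone sounds as Bb3, a major second lower; apply that shift to every note.
B5 to A5
B4 to A4
Bb4 to Ab4
Gb5 to Fb5

A5 A4 Ab4 Fb5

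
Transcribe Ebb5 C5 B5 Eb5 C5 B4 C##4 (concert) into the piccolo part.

The piccolo sounds a perfect octave above written, so the written part must be a perfect octave below concert — transpose each note down.
Ebb5 → Ebb4
C5 → C4
B5 → B4
Eb5 → Eb4
C5 → C4
B4 → B3
C##4 → C##3

Ebb4 C4 B4 Eb4 C4 B3 C##3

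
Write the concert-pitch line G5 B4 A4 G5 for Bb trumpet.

The Bb trumpet sounds a major second below written, so the written part must be a major second above concert — transpose each note up.
G5 becomes A5
B4 becomes C#5
A4 becomes B4
G5 becomes A5

A5 C#5 B4 A5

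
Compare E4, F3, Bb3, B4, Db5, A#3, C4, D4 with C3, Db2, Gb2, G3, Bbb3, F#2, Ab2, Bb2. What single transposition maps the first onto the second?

down a major tenth

Take the first pair: E4 → C3. E to C spans 10 letter names, so the interval is some kind of tenth.
C3 to E4 is 16 semitones, which makes it a major tenth; the second version is lower, so the direction is down.
Checking another pair — D4 → Bb2 — gives the same interval.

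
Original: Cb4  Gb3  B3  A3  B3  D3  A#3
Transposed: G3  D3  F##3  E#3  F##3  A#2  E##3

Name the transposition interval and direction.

down a diminished fourth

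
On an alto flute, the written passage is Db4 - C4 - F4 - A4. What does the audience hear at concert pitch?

Ab3 G3 C4 E4

The alto flute sounds a perfect fourth below written, so transpose each written note down a perfect fourth.
Db4 to Ab3
C4 to G3
F4 to C4
A4 to E4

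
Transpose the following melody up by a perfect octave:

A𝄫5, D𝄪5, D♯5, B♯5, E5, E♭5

Abb6 D##6 D#6 B#6 E6 Eb6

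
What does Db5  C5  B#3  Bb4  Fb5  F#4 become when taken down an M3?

Bbb4 Ab4 G#3 Gb4 Dbb5 D4

A major third down from Db5 gives Bbb4.
A major third down from C5 gives Ab4.
A major third down from B#3 gives G#3.
Bb4: a third down reaches G, and 4 semitones makes it Gb4.
A major third down from Fb5 gives Dbb5.
F#4 down a major third is D4.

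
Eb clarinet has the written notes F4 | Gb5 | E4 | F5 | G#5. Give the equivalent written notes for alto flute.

Db5 Ebb6 C5 Db6 E6

First find concert pitch: the Eb clarinet sounds a minor third above written, so F4 Gb5 E4 F5 G#5 sounds Ab4 Bbb5 G4 Ab5 B5.
Then write for alto flute: it sounds a perfect fourth below written, so the part must be a perfect fourth above concert.
Ab4 → Db5
Bbb5 → Ebb6
G4 → C5
Ab5 → Db6
B5 → E6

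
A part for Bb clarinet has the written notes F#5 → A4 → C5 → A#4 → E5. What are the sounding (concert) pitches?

The Bb clarinet sounds a major second below written, so transpose each written note down a major second.
F#5 -> E5
A4 -> G4
C5 -> Bb4
A#4 -> G#4
E5 -> D5

E5 G4 Bb4 G#4 D5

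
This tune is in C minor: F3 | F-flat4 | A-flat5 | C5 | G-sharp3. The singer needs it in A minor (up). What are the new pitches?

D4 Db5 F6 A5 E#4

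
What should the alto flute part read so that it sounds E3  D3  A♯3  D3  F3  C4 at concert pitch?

The alto flute sounds a perfect fourth below written, so the written part must be a perfect fourth above concert — transpose each note up.
E3 → A3
D3 → G3
A#3 → D#4
D3 → G3
F3 → Bb3
C4 → F4

A3 G3 D#4 G3 Bb3 F4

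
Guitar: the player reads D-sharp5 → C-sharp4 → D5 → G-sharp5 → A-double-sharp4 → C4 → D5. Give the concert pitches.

The guitar sounds a perfect octave below written, so transpose each written note down a perfect octave.
D#5 to D#4
C#4 to C#3
D5 to D4
G#5 to G#4
A##4 to A##3
C4 to C3
D5 to D4

D#4 C#3 D4 G#4 A##3 C3 D4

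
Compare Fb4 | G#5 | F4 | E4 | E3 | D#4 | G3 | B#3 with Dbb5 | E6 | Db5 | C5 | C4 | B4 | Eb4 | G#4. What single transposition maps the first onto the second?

up a minor sixth

From Fb4 to Dbb5 is 6 letter names — a sixth of some quality.
Fb4 to Dbb5 is 8 semitones, which makes it a minor sixth; the second version is higher, so the direction is up.
Checking another pair — B#3 → G#4 — gives the same interval.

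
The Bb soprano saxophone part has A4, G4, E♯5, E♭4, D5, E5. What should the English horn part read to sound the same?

First find concert pitch: the Bb soprano saxophone sounds a major second below written, so A4 G4 E♯5 E♭4 D5 E5 sounds G4 F4 D#5 Db4 C5 D5.
Then write for English horn: it sounds a perfect fifth below written, so the part must be a perfect fifth above concert.
G4 → D5
F4 → C5
D#5 → A#5
Db4 → Ab4
C5 → G5
D5 → A5

D5 C5 A#5 Ab4 G5 A5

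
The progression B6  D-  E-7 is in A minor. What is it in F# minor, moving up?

G#6 B- C#-7

A minor up to F# minor is a major sixth; each chord root moves by that interval while the quality stays the same.
B6: root B up a major sixth → G#, giving G#6.
D-: root D up a major sixth → B, giving B-.
E-7: root E up a major sixth → C#, giving C#-7.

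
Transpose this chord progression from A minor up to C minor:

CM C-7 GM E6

EbM Eb-7 BbM G6

A minor up to C minor is a minor third; each chord root moves by that interval while the quality stays the same.
CM: root C up a minor third → Eb, giving EbM.
C-7: root C up a minor third → Eb, giving Eb-7.
GM: root G up a minor third → Bb, giving BbM.
E6: root E up a minor third → G, giving G6.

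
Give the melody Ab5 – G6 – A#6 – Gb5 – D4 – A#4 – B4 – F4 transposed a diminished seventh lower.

B4 A#5 B##5 A4 E#3 B##3 C##4 G#3

A diminished seventh down from Ab5 gives B4.
G6: a seventh down reaches A, and 9 semitones makes it A#5.
A#6 down a diminished seventh is B##5.
Gb5 down a diminished seventh is A4.
D4: a seventh down reaches E, and 9 semitones makes it E#3.
A diminished seventh down from A#4 gives B##3.
A diminished seventh down from B4 gives C##4.
F4 down a diminished seventh is G#3.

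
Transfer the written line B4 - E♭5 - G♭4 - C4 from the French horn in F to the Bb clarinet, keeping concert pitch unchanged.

F#4 Bb4 Db4 G3

First find concert pitch: the French horn in F sounds a perfect fifth below written, so B4 E♭5 G♭4 C4 sounds E4 Ab4 Cb4 F3.
Then write for Bb clarinet: it sounds a major second below written, so the part must be a major second above concert.
E4 → F#4
Ab4 → Bb4
Cb4 → Db4
F3 → G3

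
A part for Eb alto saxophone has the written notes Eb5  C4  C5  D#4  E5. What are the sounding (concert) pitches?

The Eb alto saxophone sounds a major sixth below written, so transpose each written note down a major sixth.
Eb5 becomes Gb4
C4 becomes Eb3
C5 becomes Eb4
D#4 becomes F#3
E5 becomes G4

Gb4 Eb3 Eb4 F#3 G4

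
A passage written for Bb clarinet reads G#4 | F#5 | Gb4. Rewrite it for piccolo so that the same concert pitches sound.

F#3 E4 Fb3

First find concert pitch: the Bb clarinet sounds a major second below written, so G#4 F#5 Gb4 sounds F#4 E5 Fb4.
Then write for piccolo: it sounds a perfect octave above written, so the part must be a perfect octave below concert.
F#4 → F#3
E5 → E4
Fb4 → Fb3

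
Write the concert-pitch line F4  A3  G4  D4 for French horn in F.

C5 E4 D5 A4

The French horn in F sounds a perfect fifth below written, so the written part must be a perfect fifth above concert — transpose each note up.
F4 becomes C5
A3 becomes E4
G4 becomes D5
D4 becomes A4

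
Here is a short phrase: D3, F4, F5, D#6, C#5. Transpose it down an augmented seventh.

An augmented seventh down from D3 gives Ebb2.
An augmented seventh down from F4 gives Gbb3.
F5 down an augmented seventh is Gbb4.
An augmented seventh down from D#6 gives Eb5.
An augmented seventh down from C#5 gives Db4.

Ebb2 Gbb3 Gbb4 Eb5 Db4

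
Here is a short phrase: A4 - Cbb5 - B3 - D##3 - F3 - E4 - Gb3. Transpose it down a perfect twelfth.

A perfect twelfth down from A4 gives D3.
Cbb5 down a perfect twelfth is Fbb3.
A perfect twelfth down from B3 gives E2.
D##3 down a perfect twelfth is G##1.
A perfect twelfth down from F3 gives Bb1.
A perfect twelfth down from E4 gives A2.
Gb3: a twelfth down reaches C, and 19 semitones makes it Cb2.

D3 Fbb3 E2 G##1 Bb1 A2 Cb2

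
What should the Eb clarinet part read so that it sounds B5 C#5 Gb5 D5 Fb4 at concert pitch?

G#5 A#4 Eb5 B4 Db4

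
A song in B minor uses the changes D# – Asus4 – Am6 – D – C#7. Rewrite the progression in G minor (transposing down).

B Fsus4 Fm6 Bb A7

B minor down to G minor is a major third; each chord root moves by that interval while the quality stays the same.
D#: root D# down a major third → B, giving B.
Asus4: root A down a major third → F, giving Fsus4.
Am6: root A down a major third → F, giving Fm6.
D: root D down a major third → Bb, giving Bb.
C#7: root C# down a major third → A, giving A7.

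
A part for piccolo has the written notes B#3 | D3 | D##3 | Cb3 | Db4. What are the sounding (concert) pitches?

Written C4 on the piccolo sounds as C5, a perfect octave higher; apply that shift to every note.
B#3 becomes B#4
D3 becomes D4
D##3 becomes D##4
Cb3 becomes Cb4
Db4 becomes Db5

B#4 D4 D##4 Cb4 Db5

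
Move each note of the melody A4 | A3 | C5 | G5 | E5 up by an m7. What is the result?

A4 up a minor seventh is G5.
A3: a seventh up reaches G, and 10 semitones makes it G4.
C5: a seventh up reaches B, and 10 semitones makes it Bb5.
G5: a seventh up reaches F, and 10 semitones makes it F6.
A minor seventh up from E5 gives D6.

G5 G4 Bb5 F6 D6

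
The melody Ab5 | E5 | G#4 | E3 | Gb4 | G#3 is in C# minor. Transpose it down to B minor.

From C# down to B is a major second; apply that to each pitch.
Ab5 -> Gb5
E5 -> D5
G#4 -> F#4
E3 -> D3
Gb4 -> Fb4
G#3 -> F#3

Gb5 D5 F#4 D3 Fb4 F#3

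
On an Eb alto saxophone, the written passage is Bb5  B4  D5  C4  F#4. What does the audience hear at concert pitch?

The Eb alto saxophone sounds a major sixth below written, so transpose each written note down a major sixth.
Bb5 becomes Db5
B4 becomes D4
D5 becomes F4
C4 becomes Eb3
F#4 becomes A3

Db5 D4 F4 Eb3 A3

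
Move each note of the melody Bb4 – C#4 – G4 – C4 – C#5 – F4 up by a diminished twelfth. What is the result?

Fb6 G5 Db6 Gb5 G6 Cb6

A diminished twelfth up from Bb4 gives Fb6.
C#4 up a diminished twelfth is G5.
A diminished twelfth up from G4 gives Db6.
C4 up a diminished twelfth is Gb5.
C#5 up a diminished twelfth is G6.
F4: a twelfth up reaches C, and 18 semitones makes it Cb6.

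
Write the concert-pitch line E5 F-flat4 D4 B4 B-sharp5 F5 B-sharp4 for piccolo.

E4 Fb3 D3 B3 B#4 F4 B#3

The piccolo sounds a perfect octave above written, so the written part must be a perfect octave below concert — transpose each note down.
E5 gives E4
Fb4 gives Fb3
D4 gives D3
B4 gives B3
B#5 gives B#4
F5 gives F4
B#4 gives B#3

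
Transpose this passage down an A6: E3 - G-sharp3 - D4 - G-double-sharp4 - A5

Gb2 Bb2 Fb3 B3 Cb5

E3 to Gb2
G#3 to Bb2
D4 to Fb3
G##4 to B3
A5 to Cb5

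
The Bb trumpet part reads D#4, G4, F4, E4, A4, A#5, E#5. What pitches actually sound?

C#4 F4 Eb4 D4 G4 G#5 D#5

The Bb trumpet sounds a major second below written, so transpose each written note down a major second.
D#4 becomes C#4
G4 becomes F4
F4 becomes Eb4
E4 becomes D4
A4 becomes G4
A#5 becomes G#5
E#5 becomes D#5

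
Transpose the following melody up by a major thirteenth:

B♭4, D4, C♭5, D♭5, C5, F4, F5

Bb4 to G6
D4 to B5
Cb5 to Ab6
Db5 to Bb6
C5 to A6
F4 to D6
F5 to D7

G6 B5 Ab6 Bb6 A6 D6 D7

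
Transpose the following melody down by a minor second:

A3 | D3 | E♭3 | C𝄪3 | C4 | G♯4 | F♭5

G#3 C#3 D3 B##2 B3 F##4 Eb5

A3: a second down reaches G, and 1 semitone makes it G#3.
A minor second down from D3 gives C#3.
Eb3: a second down reaches D, and 1 semitone makes it D3.
C##3 down a minor second is B##2.
C4 down a minor second is B3.
A minor second down from G#4 gives F##4.
Fb5 down a minor second is Eb5.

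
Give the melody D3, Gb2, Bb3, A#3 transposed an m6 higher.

Bb3 Ebb3 Gb4 F#4

D3: a sixth up reaches B, and 8 semitones makes it Bb3.
A minor sixth up from Gb2 gives Ebb3.
A minor sixth up from Bb3 gives Gb4.
A#3 up a minor sixth is F#4.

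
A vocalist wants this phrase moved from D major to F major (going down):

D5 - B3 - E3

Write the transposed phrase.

F4 D3 G2

D major to F major down is a major sixth, so every note moves down by that interval.
D5 to F4
B3 to D3
E3 to G2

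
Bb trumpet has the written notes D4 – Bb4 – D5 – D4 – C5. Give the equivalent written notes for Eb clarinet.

First find concert pitch: the Bb trumpet sounds a major second below written, so D4 Bb4 D5 D4 C5 sounds C4 Ab4 C5 C4 Bb4.
Then write for Eb clarinet: it sounds a minor third above written, so the part must be a minor third below concert.
C4 → A3
Ab4 → F4
C5 → A4
C4 → A3
Bb4 → G4

A3 F4 A4 A3 G4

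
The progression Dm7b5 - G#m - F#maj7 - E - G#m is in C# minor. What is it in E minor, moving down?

C# minor down to E minor is a major sixth; each chord root moves by that interval while the quality stays the same.
Dm7b5: root D down a major sixth → F, giving Fm7b5.
G#m: root G# down a major sixth → B, giving Bm.
F#maj7: root F# down a major sixth → A, giving Amaj7.
E: root E down a major sixth → G, giving G.
G#m: root G# down a major sixth → B, giving Bm.

Fm7b5 Bm Amaj7 G Bm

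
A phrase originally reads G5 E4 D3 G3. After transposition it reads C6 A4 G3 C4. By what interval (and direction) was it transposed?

From G5 to C6 is 4 letter names — a fourth of some quality.
G5 to C6 is 5 semitones, which makes it a perfect fourth; the second version is higher, so the direction is up.
Checking another pair — G3 → C4 — gives the same interval.

up a perfect fourth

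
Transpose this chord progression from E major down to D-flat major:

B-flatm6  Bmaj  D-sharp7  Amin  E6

E major down to D-flat major is an augmented second; each chord root moves by that interval while the quality stays the same.
B-flatm6: root B-flat down an augmented second → Abb, giving Abbm6.
Bmaj: root B down an augmented second → Ab, giving Abmaj.
D-sharp7: root D-sharp down an augmented second → C, giving C7.
Amin: root A down an augmented second → Gb, giving Gbmin.
E6: root E down an augmented second → Db, giving Db6.

Abbm6 Abmaj C7 Gbmin Db6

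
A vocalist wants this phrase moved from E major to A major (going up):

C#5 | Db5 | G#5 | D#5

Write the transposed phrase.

From E up to A is a perfect fourth; apply that to each pitch.
C#5 → F#5
Db5 → Gb5
G#5 → C#6
D#5 → G#5

F#5 Gb5 C#6 G#5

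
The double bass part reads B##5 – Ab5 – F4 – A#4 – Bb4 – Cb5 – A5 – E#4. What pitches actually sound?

B##4 Ab4 F3 A#3 Bb3 Cb4 A4 E#3

Written C4 on the double bass sounds as C3, a perfect octave lower; apply that shift to every note.
B##5 -> B##4
Ab5 -> Ab4
F4 -> F3
A#4 -> A#3
Bb4 -> Bb3
Cb5 -> Cb4
A5 -> A4
E#4 -> E#3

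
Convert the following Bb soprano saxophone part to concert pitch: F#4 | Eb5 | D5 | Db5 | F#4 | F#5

E4 Db5 C5 Cb5 E4 E5

The Bb soprano saxophone sounds a major second below written, so transpose each written note down a major second.
F#4 -> E4
Eb5 -> Db5
D5 -> C5
Db5 -> Cb5
F#4 -> E4
F#5 -> E5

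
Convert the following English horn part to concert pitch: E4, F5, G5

The English horn sounds a perfect fifth below written, so transpose each written note down a perfect fifth.
E4 becomes A3
F5 becomes Bb4
G5 becomes C5

A3 Bb4 C5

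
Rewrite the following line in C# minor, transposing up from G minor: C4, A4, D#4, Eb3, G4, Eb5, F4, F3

F#4 D#5 G##4 A3 C#5 A5 B4 B3

From G up to C# is an augmented fourth; apply that to each pitch.
C4 becomes F#4
A4 becomes D#5
D#4 becomes G##4
Eb3 becomes A3
G4 becomes C#5
Eb5 becomes A5
F4 becomes B4
F3 becomes B3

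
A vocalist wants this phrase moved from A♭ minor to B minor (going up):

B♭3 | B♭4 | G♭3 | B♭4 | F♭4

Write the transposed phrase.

C#4 C#5 A3 C#5 G4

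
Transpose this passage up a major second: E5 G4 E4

E5: a second up reaches F, and 2 semitones makes it F#5.
G4: a second up reaches A, and 2 semitones makes it A4.
E4 up a major second is F#4.

F#5 A4 F#4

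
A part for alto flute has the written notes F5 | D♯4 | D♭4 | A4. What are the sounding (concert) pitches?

C5 A#3 Ab3 E4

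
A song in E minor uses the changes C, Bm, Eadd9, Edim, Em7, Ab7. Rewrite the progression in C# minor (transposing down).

E minor down to C# minor is a minor third; each chord root moves by that interval while the quality stays the same.
C: root C down a minor third → A, giving A.
Bm: root B down a minor third → G#, giving G#m.
Eadd9: root E down a minor third → C#, giving C#add9.
Edim: root E down a minor third → C#, giving C#dim.
Em7: root E down a minor third → C#, giving C#m7.
Ab7: root Ab down a minor third → F, giving F7.

A G#m C#add9 C#dim C#m7 F7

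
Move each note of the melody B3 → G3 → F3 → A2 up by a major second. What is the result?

C#4 A3 G3 B2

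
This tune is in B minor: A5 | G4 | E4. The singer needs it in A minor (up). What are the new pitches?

G6 F5 D5

B minor to A minor up is a minor seventh, so every note moves up by that interval.
A5 becomes G6
G4 becomes F5
E4 becomes D5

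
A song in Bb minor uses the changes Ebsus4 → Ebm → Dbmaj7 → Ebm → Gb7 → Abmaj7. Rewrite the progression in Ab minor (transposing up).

Dbsus4 Dbm Cbmaj7 Dbm Fb7 Gbmaj7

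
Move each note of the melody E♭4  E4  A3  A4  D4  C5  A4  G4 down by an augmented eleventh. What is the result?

Eb4 -> Bbb2
E4 -> Bb2
A3 -> Eb2
A4 -> Eb3
D4 -> Ab2
C5 -> Gb3
A4 -> Eb3
G4 -> Db3

Bbb2 Bb2 Eb2 Eb3 Ab2 Gb3 Eb3 Db3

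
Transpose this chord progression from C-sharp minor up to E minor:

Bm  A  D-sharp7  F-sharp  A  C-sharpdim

C-sharp minor up to E minor is a minor third; each chord root moves by that interval while the quality stays the same.
Bm: root B up a minor third → D, giving Dm.
A: root A up a minor third → C, giving C.
D-sharp7: root D-sharp up a minor third → F#, giving F#7.
F-sharp: root F-sharp up a minor third → A, giving A.
A: root A up a minor third → C, giving C.
C-sharpdim: root C-sharp up a minor third → E, giving Edim.

Dm C F#7 A C Edim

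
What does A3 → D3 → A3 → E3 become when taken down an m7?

B2 E2 B2 F#2

A3 to B2
D3 to E2
A3 to B2
E3 to F#2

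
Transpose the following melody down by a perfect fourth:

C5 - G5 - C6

G4 D5 G5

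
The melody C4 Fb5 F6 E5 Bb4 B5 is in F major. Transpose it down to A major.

E3 Ab4 A5 G#4 D4 D#5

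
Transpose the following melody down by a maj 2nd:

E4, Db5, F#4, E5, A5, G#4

D4 Cb5 E4 D5 G5 F#4

E4: a second down reaches D, and 2 semitones makes it D4.
A major second down from Db5 gives Cb5.
A major second down from F#4 gives E4.
A major second down from E5 gives D5.
A major second down from A5 gives G5.
G#4: a second down reaches F, and 2 semitones makes it F#4.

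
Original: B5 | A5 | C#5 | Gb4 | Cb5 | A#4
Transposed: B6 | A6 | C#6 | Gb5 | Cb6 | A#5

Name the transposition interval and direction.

up a perfect octave

Take the first pair: B5 → B6. B to B spans 8 letter names, so the interval is some kind of octave.
B5 to B6 is 12 semitones, which makes it a perfect octave; the second version is higher, so the direction is up.
Checking another pair — A#4 → A#5 — gives the same interval.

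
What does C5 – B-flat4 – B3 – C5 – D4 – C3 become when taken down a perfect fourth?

G4 F4 F#3 G4 A3 G2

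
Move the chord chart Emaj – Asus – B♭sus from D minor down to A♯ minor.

B#maj E#sus F#sus

D minor down to A♯ minor is a diminished fourth; each chord root moves by that interval while the quality stays the same.
Emaj: root E down a diminished fourth → B#, giving B#maj.
Asus: root A down a diminished fourth → E#, giving E#sus.
B♭sus: root B♭ down a diminished fourth → F#, giving F#sus.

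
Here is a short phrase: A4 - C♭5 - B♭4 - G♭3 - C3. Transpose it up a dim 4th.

A4 → Db5
Cb5 → Fbb5
Bb4 → Ebb5
Gb3 → Cbb4
C3 → Fb3

Db5 Fbb5 Ebb5 Cbb4 Fb3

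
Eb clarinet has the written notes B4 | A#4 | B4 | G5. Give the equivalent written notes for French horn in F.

First find concert pitch: the Eb clarinet sounds a minor third above written, so B4 A#4 B4 G5 sounds D5 C#5 D5 Bb5.
Then write for French horn in F: it sounds a perfect fifth below written, so the part must be a perfect fifth above concert.
D5 → A5
C#5 → G#5
D5 → A5
Bb5 → F6

A5 G#5 A5 F6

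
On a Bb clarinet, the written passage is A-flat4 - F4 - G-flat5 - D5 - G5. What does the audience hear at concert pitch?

Gb4 Eb4 Fb5 C5 F5

Written C4 on the Bb clarinet sounds as Bb3, a major second lower; apply that shift to every note.
Ab4 gives Gb4
F4 gives Eb4
Gb5 gives Fb5
D5 gives C5
G5 gives F5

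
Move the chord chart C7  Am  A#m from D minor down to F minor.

Eb7 Cm C#m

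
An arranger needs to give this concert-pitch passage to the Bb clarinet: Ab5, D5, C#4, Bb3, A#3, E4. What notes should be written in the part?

Bb5 E5 D#4 C4 B#3 F#4

Written C4 sounds as Bb3 on the Bb clarinet, so concert pitches are written a major second up.
Ab5 gives Bb5
D5 gives E5
C#4 gives D#4
Bb3 gives C4
A#3 gives B#3
E4 gives F#4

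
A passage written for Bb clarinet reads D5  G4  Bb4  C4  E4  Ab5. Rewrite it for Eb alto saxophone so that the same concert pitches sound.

First find concert pitch: the Bb clarinet sounds a major second below written, so D5 G4 Bb4 C4 E4 Ab5 sounds C5 F4 Ab4 Bb3 D4 Gb5.
Then write for Eb alto saxophone: it sounds a major sixth below written, so the part must be a major sixth above concert.
C5 → A5
F4 → D5
Ab4 → F5
Bb3 → G4
D4 → B4
Gb5 → Eb6

A5 D5 F5 G4 B4 Eb6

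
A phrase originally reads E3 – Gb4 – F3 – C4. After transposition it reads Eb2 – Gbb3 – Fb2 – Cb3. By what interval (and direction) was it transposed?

down an augmented octave

From E3 to Eb2 is 8 letter names — an octave of some quality.
Eb2 to E3 is 13 semitones, which makes it an augmented octave; the second version is lower, so the direction is down.
Checking another pair — C4 → Cb3 — gives the same interval.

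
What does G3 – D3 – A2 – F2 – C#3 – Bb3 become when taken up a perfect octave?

A perfect octave up from G3 gives G4.
A perfect octave up from D3 gives D4.
A perfect octave up from A2 gives A3.
A perfect octave up from F2 gives F3.
C#3: an octave up reaches C, and 12 semitones makes it C#4.
A perfect octave up from Bb3 gives Bb4.

G4 D4 A3 F3 C#4 Bb4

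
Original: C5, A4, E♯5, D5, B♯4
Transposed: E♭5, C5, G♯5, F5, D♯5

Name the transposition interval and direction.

up a minor third

From C5 to Eb5 is 3 letter names — a third of some quality.
C5 to Eb5 is 3 semitones, which makes it a minor third; the second version is higher, so the direction is up.
Checking another pair — B#4 → D#5 — gives the same interval.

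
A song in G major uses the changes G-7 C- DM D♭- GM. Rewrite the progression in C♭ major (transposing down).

G major down to C♭ major is an augmented fifth; each chord root moves by that interval while the quality stays the same.
G-7: root G down an augmented fifth → Cb, giving Cb-7.
C-: root C down an augmented fifth → Fb, giving Fb-.
DM: root D down an augmented fifth → Gb, giving GbM.
D♭-: root D♭ down an augmented fifth → Gbb, giving Gbb-.
GM: root G down an augmented fifth → Cb, giving CbM.

Cb-7 Fb- GbM Gbb- CbM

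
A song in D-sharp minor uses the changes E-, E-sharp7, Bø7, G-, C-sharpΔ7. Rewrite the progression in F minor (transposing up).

Gb- G7 Dbø7 Bbb- EbΔ7

D-sharp minor up to F minor is a diminished third; each chord root moves by that interval while the quality stays the same.
E-: root E up a diminished third → Gb, giving Gb-.
E-sharp7: root E-sharp up a diminished third → G, giving G7.
Bø7: root B up a diminished third → Db, giving Dbø7.
G-: root G up a diminished third → Bbb, giving Bbb-.
C-sharpΔ7: root C-sharp up a diminished third → Eb, giving EbΔ7.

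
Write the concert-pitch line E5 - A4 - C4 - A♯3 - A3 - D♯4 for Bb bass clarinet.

F#6 B5 D5 B#4 B4 E#5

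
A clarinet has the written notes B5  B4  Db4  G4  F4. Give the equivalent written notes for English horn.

First find concert pitch: the A clarinet sounds a minor third below written, so B5 B4 Db4 G4 F4 sounds G#5 G#4 Bb3 E4 D4.
Then write for English horn: it sounds a perfect fifth below written, so the part must be a perfect fifth above concert.
G#5 → D#6
G#4 → D#5
Bb3 → F4
E4 → B4
D4 → A4

D#6 D#5 F4 B4 A4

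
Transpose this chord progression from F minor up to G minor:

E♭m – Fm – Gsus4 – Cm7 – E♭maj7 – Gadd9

Fm Gm Asus4 Dm7 Fmaj7 Aadd9

F minor up to G minor is a major second; each chord root moves by that interval while the quality stays the same.
E♭m: root E♭ up a major second → F, giving Fm.
Fm: root F up a major second → G, giving Gm.
Gsus4: root G up a major second → A, giving Asus4.
Cm7: root C up a major second → D, giving Dm7.
E♭maj7: root E♭ up a major second → F, giving Fmaj7.
Gadd9: root G up a major second → A, giving Aadd9.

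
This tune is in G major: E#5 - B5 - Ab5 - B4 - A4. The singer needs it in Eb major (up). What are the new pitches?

C#6 G6 Fb6 G5 F5

From G up to Eb is a minor sixth; apply that to each pitch.
E#5 → C#6
B5 → G6
Ab5 → Fb6
B4 → G5
A4 → F5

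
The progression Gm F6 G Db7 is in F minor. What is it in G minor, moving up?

Am G6 A Eb7

F minor up to G minor is a major second; each chord root moves by that interval while the quality stays the same.
Gm: root G up a major second → A, giving Am.
F6: root F up a major second → G, giving G6.
G: root G up a major second → A, giving A.
Db7: root Db up a major second → Eb, giving Eb7.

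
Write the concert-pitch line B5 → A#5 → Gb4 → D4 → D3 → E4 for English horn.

The English horn sounds a perfect fifth below written, so the written part must be a perfect fifth above concert — transpose each note up.
B5 gives F#6
A#5 gives E#6
Gb4 gives Db5
D4 gives A4
D3 gives A3
E4 gives B4

F#6 E#6 Db5 A4 A3 B4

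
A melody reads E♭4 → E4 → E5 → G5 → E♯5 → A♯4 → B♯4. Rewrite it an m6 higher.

Eb4 -> Cb5
E4 -> C5
E5 -> C6
G5 -> Eb6
E#5 -> C#6
A#4 -> F#5
B#4 -> G#5

Cb5 C5 C6 Eb6 C#6 F#5 G#5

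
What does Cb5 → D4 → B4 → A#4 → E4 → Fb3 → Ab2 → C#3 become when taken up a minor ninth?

Dbb6 Eb5 C6 B5 F5 Gbb4 Bbb3 D4

Cb5 becomes Dbb6
D4 becomes Eb5
B4 becomes C6
A#4 becomes B5
E4 becomes F5
Fb3 becomes Gbb4
Ab2 becomes Bbb3
C#3 becomes D4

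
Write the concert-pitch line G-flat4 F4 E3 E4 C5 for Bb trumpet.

Ab4 G4 F#3 F#4 D5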